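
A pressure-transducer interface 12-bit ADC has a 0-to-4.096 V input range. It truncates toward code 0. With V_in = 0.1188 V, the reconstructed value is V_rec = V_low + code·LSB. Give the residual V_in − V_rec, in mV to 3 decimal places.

LSB = 4.096/2^12 = 1.000 mV.
Scaled input = 118.8000 LSBs, so code = 118.
Code 118 maps back to 0 + 118×0.001 V = 0.118 V.
Error = 0.1188 − 0.118 = 0.0008 V = 0.800 mV.

0.800 mV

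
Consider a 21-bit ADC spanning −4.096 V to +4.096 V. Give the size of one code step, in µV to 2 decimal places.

Full-scale span = 8.192 V.
LSB = 8.192 / 2^21 = 8.192 / 2097152 = 3.90625e-06 V = 3.91 µV.

3.91 µV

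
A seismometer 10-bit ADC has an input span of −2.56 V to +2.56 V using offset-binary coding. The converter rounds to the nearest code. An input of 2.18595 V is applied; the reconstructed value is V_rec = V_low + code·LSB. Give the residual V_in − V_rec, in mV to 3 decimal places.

Step size: 5.12 V ÷ 2^10 = 5.000 mV.
(V_in − V_low)/LSB = (2.18595 − (−2.56))/0.005 = 949.1900 → code 949 (round).
Code 949 maps back to (−2.56) + 949×0.005 V = 2.185 V.
V_in − V_rec = 0.00095 V = 0.950 mV.

0.950 mV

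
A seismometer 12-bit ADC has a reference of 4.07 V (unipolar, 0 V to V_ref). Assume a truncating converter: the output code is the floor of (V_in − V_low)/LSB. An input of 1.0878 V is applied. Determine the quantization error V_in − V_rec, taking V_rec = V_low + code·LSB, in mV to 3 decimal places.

0.744 mV

One LSB is 4.07 V / 4096 = 0.994 mV.
(V_in − V_low)/LSB = (1.0878 − 0)/0.000993652 = 1094.7491 → code 1094 (floor).
V_rec = 0 + 1094·0.000993652 = 1.0870557 V.
V_in − V_rec = 0.000744336 V = 0.744 mV.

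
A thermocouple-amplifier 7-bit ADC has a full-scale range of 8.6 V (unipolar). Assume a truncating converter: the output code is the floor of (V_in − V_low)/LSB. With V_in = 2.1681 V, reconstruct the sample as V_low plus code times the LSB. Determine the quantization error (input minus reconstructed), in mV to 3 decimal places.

18.100 mV

Step size: 8.6 V ÷ 2^7 = 67.188 mV.
(2.1681 − 0)/0.0671875 = 32.2694; ⌊·⌋ gives code 32.
V_rec = 0 + 32·0.0671875 = 2.15 V.
Difference: 0.0181 V → 18.100 mV.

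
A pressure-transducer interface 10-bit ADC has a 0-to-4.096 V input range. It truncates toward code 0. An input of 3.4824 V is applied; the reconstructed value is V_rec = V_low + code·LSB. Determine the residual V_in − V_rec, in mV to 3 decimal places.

LSB = 4.096/2^10 = 4.000 mV.
(V_in − V_low)/LSB = (3.4824 − 0)/0.004 = 870.6000 → code 870 (floor).
Code 870 maps back to 0 + 870×0.004 V = 3.48 V.
V_in − V_rec = 0.0024 V = 2.400 mV.

2.400 mV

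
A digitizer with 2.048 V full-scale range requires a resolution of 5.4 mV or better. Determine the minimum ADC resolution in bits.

Number of steps required ≥ 2.048 V / 5.4 mV = 379.26.
Need 2^N ≥ 379.26; 2^8 = 256, 2^9 = 512.
Minimum N = 9.

9 bits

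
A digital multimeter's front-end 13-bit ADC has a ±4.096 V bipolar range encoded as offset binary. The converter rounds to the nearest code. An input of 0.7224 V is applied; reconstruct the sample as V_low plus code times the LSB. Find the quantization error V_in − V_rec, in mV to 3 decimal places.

Step size: 8.192 V ÷ 2^13 = 1.000 mV.
(0.7224 − (−4.096))/0.001 = 4818.4000; round gives code 4818.
Code 4818 maps back to (−4.096) + 4818×0.001 V = 0.722 V.
Error = 0.7224 − 0.722 = 0.0004 V = 0.400 mV.

0.400 mV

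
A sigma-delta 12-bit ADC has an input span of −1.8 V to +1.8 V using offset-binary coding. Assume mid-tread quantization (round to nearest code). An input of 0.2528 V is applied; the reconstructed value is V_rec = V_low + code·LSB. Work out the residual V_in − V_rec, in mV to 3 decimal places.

-0.325 mV

Step size: 3.6 V ÷ 2^12 = 0.879 mV.
(V_in − V_low)/LSB = (0.2528 − (−1.8))/0.000878906 = 2335.6302 → code 2336 (round).
V_rec = (−1.8) + 2336·0.000878906 = 0.253125 V.
V_in − V_rec = -0.000325 V = -0.325 mV.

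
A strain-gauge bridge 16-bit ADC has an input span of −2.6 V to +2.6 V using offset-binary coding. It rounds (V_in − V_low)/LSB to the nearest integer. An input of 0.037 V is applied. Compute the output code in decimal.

LSB = 5.2 V / 65536 = 79.35 µV.
(0.037 − (−2.6)) / 7.93457e-05 = 33234.314 LSBs.
round(33234.314) = 33234.

code 33234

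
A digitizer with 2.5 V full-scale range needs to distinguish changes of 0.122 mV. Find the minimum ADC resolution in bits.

Number of steps required ≥ 2.5 V / 0.122 mV = 20491.80.
Need 2^N ≥ 20491.80; 2^14 = 16384, 2^15 = 32768.
Minimum N = 15.

15 bits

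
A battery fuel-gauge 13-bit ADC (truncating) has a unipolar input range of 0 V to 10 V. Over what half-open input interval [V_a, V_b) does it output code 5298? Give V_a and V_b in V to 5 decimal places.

[6.46729 V, 6.46851 V)

LSB = 10/2^13 = 1.221 mV.
V_a = V_low + 5298·LSB = 6.46729 V; V_b = V_low + 5299·LSB = 6.46851 V.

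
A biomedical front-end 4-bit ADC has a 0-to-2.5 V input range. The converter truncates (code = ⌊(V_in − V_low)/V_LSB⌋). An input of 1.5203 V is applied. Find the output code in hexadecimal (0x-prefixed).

code 0x9 (decimal 9)

With 16 levels over 2.5 V, one step is 156.250 mV.
(V_in − V_low)/LSB = (1.5203 − 0) / 0.15625 = 9.730.
Floor → code 9.
In hexadecimal (0x-prefixed): 0x9.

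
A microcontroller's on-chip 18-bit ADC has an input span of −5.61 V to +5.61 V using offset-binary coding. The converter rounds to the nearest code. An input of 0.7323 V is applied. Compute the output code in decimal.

Full-scale span = 11.22 V; LSB = 11.22/2^18 = 42.80 µV.
(V_in − V_low)/LSB = (0.7323 − (−5.61)) / 4.28009e-05 = 148181.452.
round(148181.452) = 148181.

code 148181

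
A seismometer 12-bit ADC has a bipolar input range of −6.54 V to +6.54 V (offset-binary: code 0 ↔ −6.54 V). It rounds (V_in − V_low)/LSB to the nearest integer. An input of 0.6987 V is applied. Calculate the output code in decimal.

code 2267

Full-scale span = 13.08 V; LSB = 13.08/2^12 = 3.193 mV.
(0.6987 − (−6.54)) / 0.00319336 = 2266.798 LSBs.
Round → code 2267.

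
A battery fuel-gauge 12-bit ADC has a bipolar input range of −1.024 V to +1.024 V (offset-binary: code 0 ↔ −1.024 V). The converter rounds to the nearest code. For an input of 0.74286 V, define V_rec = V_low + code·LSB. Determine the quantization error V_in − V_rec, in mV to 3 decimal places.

-0.140 mV

Step size: 2.048 V ÷ 2^12 = 0.500 mV.
Scaled input = 3533.7200 LSBs, so code = 3534.
Code 3534 maps back to (−1.024) + 3534×0.0005 V = 0.743 V.
Difference: -0.00014 V → -0.140 mV.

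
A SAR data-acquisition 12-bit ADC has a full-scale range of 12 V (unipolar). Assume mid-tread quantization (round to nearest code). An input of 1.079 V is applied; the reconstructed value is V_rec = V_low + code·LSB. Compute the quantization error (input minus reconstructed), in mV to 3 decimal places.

0.875 mV

Step size: 12 V ÷ 2^12 = 2.930 mV.
(1.079 − 0)/0.00292969 = 368.2987; round gives code 368.
Reconstructed: 1.078125 V.
Difference: 0.000875 V → 0.875 mV.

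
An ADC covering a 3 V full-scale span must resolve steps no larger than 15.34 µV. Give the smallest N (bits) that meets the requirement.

18 bits

Number of steps required ≥ 3 V / 15.34 µV = 195567.14.
Need 2^N ≥ 195567.14; 2^17 = 131072, 2^18 = 262144.
Minimum N = 18.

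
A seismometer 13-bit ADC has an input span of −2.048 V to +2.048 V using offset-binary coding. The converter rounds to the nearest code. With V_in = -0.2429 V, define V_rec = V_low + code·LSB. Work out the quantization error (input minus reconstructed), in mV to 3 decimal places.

LSB = 4.096/2^13 = 0.500 mV.
(-0.2429 − (−2.048))/0.0005 = 3610.2000; round gives code 3610.
Code 3610 maps back to (−2.048) + 3610×0.0005 V = -0.243 V.
V_in − V_rec = 0.0001 V = 0.100 mV.

0.100 mV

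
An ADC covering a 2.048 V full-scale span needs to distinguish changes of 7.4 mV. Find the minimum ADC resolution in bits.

Number of steps required ≥ 2.048 V / 7.4 mV = 276.76.
Need 2^N ≥ 276.76; 2^8 = 256, 2^9 = 512.
Minimum N = 9.

9 bits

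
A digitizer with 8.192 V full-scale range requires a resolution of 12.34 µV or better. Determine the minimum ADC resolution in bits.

20 bits

Number of steps required ≥ 8.192 V / 12.34 µV = 663857.37.
Need 2^N ≥ 663857.37; 2^19 = 524288, 2^20 = 1048576.
Minimum N = 20.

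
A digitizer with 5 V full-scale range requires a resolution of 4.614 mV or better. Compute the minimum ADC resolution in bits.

11 bits

Number of steps required ≥ 5 V / 4.614 mV = 1083.66.
Need 2^N ≥ 1083.66; 2^10 = 1024, 2^11 = 2048.
Minimum N = 11.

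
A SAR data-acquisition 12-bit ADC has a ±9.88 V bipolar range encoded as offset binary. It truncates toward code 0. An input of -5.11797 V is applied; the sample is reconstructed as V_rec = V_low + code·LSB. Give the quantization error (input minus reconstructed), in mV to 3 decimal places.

Step size: 19.76 V ÷ 2^12 = 4.824 mV.
Scaled input = 987.1091 LSBs, so code = 987.
V_rec = (−9.88) + 987·0.00482422 = -5.1184961 V.
Difference: 0.000526094 V → 0.526 mV.

0.526 mV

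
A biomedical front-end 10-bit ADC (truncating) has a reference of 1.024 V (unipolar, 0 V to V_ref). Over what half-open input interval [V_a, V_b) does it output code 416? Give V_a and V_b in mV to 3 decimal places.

LSB = 1.024/2^10 = 1.000 mV.
V_a = V_low + 416·LSB = 0.416 V; V_b = V_low + 417·LSB = 0.417 V.

[416.000 mV, 417.000 mV)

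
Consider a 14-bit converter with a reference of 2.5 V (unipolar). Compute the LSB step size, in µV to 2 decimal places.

Full-scale span = 2.5 V.
LSB = 2.5 / 2^14 = 2.5 / 16384 = 0.000152588 V = 152.59 µV.

152.59 µV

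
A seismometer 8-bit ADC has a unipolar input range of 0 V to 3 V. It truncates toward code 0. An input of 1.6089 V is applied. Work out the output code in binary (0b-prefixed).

code 0b10001001 (decimal 137)

Full-scale span = 3 V; LSB = 3/2^8 = 11.719 mV.
(1.6089 − 0) / 0.0117188 = 137.293 LSBs.
⌊·⌋(137.293) = 137.
In binary (0b-prefixed): 0b10001001.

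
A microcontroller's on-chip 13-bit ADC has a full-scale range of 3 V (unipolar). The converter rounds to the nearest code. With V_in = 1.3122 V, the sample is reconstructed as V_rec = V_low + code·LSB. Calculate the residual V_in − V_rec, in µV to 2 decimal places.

LSB = 3/2^13 = 366.21 µV.
(V_in − V_low)/LSB = (1.3122 − 0)/0.000366211 = 3583.1808 → code 3583 (round).
V_rec = 0 + 3583·0.000366211 = 1.3121338 V.
Error = 1.3122 − 1.3121338 = 6.62109e-05 V = 66.21 µV.

66.21 µV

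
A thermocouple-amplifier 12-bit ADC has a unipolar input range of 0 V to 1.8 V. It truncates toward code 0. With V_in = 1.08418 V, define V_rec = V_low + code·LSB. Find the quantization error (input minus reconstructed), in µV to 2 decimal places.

49.14 µV

One LSB is 1.8 V / 4096 = 439.45 µV.
(V_in − V_low)/LSB = (1.08418 − 0)/0.000439453 = 2467.1118 → code 2467 (floor).
Code 2467 maps back to 0 + 2467×0.000439453 V = 1.0841309 V.
Difference: 4.91406e-05 V → 49.14 µV.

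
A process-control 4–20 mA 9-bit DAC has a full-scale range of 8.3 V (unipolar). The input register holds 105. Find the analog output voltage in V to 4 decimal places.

1.7021 V

LSB = 8.3 V / 2^9 = 16.211 mV.
V_out = 0 + 105 × 0.0162109 V = 1.70215 V.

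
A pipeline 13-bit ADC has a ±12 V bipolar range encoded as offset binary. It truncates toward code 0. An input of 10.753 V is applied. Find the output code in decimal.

LSB = 24 V / 8192 = 2.930 mV.
(V_in − V_low)/LSB = (10.753 − (−12)) / 0.00292969 = 7766.357.
⌊·⌋(7766.357) = 7766.

code 7766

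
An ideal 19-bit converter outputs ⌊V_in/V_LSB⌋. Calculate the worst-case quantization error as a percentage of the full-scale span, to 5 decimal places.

0.00019 %

Truncating → worst-case error = 1 LSB = V_FS/2^19, so 100/524288 = 0.000190735 % of full scale.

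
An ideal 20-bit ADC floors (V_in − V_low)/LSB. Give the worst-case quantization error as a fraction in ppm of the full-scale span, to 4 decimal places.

Truncating → worst-case error = 1 LSB = V_FS/2^20, so 1e+06/1048576 = 0.953674 ppm of full scale.

0.9537 ppm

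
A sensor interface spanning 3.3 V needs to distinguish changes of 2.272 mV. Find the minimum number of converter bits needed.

11 bits

Number of steps required ≥ 3.3 V / 2.272 mV = 1452.46.
Need 2^N ≥ 1452.46; 2^10 = 1024, 2^11 = 2048.
Minimum N = 11.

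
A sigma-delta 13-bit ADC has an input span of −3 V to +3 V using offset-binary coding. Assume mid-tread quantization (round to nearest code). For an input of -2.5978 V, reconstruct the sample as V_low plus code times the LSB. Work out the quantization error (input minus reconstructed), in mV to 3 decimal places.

LSB = 6/2^13 = 0.732 mV.
Scaled input = 549.1371 LSBs, so code = 549.
Code 549 maps back to (−3) + 549×0.000732422 V = -2.5979004 V.
Difference: 0.000100391 V → 0.100 mV.

0.100 mV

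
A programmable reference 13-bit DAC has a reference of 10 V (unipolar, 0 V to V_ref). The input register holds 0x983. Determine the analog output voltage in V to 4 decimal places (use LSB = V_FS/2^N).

2.9724 V

LSB = 10 V / 2^13 = 1.221 mV.
Code 0x983 = 2435 decimal.
V_out = 0 + 2435 × 0.0012207 V = 2.97241 V.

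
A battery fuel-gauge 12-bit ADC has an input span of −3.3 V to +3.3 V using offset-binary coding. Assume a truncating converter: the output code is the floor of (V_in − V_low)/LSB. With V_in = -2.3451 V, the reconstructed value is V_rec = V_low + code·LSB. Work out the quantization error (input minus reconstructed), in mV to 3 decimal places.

Step size: 6.6 V ÷ 2^12 = 1.611 mV.
Scaled input = 592.6167 LSBs, so code = 592.
Reconstructed: -2.3460938 V.
Difference: 0.00099375 V → 0.994 mV.

0.994 mV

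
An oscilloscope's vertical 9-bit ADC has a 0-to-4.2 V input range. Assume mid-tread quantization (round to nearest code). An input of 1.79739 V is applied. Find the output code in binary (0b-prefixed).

code 0b11011011 (decimal 219)

LSB = 4.2 V / 512 = 8.203 mV.
(1.79739 − 0) / 0.00820313 = 219.110 LSBs.
Round → code 219.
In binary (0b-prefixed): 0b11011011.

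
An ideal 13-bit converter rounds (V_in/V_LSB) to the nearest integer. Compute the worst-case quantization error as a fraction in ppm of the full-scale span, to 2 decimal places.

61.04 ppm

Rounding → worst-case error = ½ LSB = V_FS/2^14, so 1e+06/16384 = 61.0352 ppm of full scale.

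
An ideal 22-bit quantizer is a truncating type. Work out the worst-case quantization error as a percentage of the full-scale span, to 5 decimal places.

Truncating → worst-case error = 1 LSB = V_FS/2^22, so 100/4194304 = 2.38419e-05 % of full scale.

0.00002 %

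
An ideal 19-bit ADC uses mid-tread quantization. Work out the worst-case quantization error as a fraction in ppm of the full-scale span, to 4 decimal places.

Rounding → worst-case error = ½ LSB = V_FS/2^20, so 1e+06/1048576 = 0.953674 ppm of full scale.

0.9537 ppm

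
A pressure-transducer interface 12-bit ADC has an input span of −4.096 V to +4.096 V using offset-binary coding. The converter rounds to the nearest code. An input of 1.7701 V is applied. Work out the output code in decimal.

code 2933

With 4096 levels over 8.192 V, one step is 2.000 mV.
(V_in − V_low)/LSB = (1.7701 − (−4.096)) / 0.002 = 2933.050.
So the output code is 2933.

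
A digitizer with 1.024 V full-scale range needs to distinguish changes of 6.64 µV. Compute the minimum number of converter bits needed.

Number of steps required ≥ 1.024 V / 6.64 µV = 154216.87.
Need 2^N ≥ 154216.87; 2^17 = 131072, 2^18 = 262144.
Minimum N = 18.

18 bits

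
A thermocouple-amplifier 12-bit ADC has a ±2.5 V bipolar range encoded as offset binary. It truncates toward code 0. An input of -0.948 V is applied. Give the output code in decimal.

With 4096 levels over 5 V, one step is 1.221 mV.
Input sits at 1271.398 steps above V_low.
⌊·⌋(1271.398) = 1271.

code 1271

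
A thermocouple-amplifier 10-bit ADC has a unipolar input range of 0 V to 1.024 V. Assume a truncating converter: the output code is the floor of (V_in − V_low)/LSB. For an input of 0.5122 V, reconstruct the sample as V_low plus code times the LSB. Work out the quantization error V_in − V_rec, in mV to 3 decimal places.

0.200 mV

Step size: 1.024 V ÷ 2^10 = 1.000 mV.
Scaled input = 512.2000 LSBs, so code = 512.
Code 512 maps back to 0 + 512×0.001 V = 0.512 V.
Error = 0.5122 − 0.512 = 0.0002 V = 0.200 mV.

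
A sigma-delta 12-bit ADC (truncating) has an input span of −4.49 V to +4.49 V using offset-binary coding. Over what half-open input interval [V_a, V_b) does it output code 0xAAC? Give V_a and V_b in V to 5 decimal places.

LSB = 8.98/2^12 = 2.192 mV.
Code 0xAAC = 2732 decimal.
V_a = V_low + 2732·LSB = 1.49959 V; V_b = V_low + 2733·LSB = 1.50178 V.

[1.49959 V, 1.50178 V)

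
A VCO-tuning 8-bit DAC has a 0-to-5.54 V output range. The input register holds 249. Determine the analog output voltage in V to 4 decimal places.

5.3885 V

LSB = 5.54 V / 2^8 = 21.641 mV.
V_out = 0 + 249 × 0.0216406 V = 5.38852 V.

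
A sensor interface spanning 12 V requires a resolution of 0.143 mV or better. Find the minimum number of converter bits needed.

17 bits

Number of steps required ≥ 12 V / 0.143 mV = 83916.08.
Need 2^N ≥ 83916.08; 2^16 = 65536, 2^17 = 131072.
Minimum N = 17.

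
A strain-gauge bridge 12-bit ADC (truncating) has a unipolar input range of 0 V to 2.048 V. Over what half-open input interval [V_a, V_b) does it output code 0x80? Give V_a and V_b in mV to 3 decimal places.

[64.000 mV, 64.500 mV)

LSB = 2.048/2^12 = 0.500 mV.
Code 0x80 = 128 decimal.
V_a = V_low + 128·LSB = 0.064 V; V_b = V_low + 129·LSB = 0.0645 V.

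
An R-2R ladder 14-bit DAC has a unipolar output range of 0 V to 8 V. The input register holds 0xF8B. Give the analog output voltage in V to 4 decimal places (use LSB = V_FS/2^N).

LSB = 8 V / 2^14 = 488.28 µV.
Code 0xF8B = 3979 decimal.
V_out = 0 + 3979 × 0.000488281 V = 1.94287 V.

1.9429 V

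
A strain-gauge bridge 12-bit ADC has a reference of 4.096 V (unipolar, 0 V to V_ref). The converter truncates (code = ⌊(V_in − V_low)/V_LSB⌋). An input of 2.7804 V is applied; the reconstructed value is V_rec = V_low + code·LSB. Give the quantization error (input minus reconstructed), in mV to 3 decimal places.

One LSB is 4.096 V / 4096 = 1.000 mV.
Scaled input = 2780.4000 LSBs, so code = 2780.
Code 2780 maps back to 0 + 2780×0.001 V = 2.78 V.
Difference: 0.0004 V → 0.400 mV.

0.400 mV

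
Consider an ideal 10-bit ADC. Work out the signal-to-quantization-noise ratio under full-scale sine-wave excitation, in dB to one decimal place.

SNR ≈ 6.02·N + 1.76 dB = 6.02·10 + 1.76 = 61.96 dB.

62.0 dB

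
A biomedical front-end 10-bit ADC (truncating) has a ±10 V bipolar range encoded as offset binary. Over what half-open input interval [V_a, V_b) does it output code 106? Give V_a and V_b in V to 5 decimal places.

LSB = 20/2^10 = 19.531 mV.
V_a = V_low + 106·LSB = -7.92969 V; V_b = V_low + 107·LSB = -7.91016 V.

[-7.92969 V, -7.91016 V)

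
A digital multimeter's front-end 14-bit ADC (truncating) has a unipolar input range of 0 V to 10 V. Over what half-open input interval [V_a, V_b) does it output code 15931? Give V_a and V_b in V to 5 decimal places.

[9.72351 V, 9.72412 V)

LSB = 10/2^14 = 0.610 mV.
V_a = V_low + 15931·LSB = 9.72351 V; V_b = V_low + 15932·LSB = 9.72412 V.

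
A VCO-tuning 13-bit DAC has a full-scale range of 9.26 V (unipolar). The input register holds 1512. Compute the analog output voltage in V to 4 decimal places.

LSB = 9.26 V / 2^13 = 1.130 mV.
V_out = 0 + 1512 × 0.00113037 V = 1.70912 V.

1.7091 V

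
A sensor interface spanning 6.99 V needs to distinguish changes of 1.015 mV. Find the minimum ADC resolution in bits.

Number of steps required ≥ 6.99 V / 1.015 mV = 6886.70.
Need 2^N ≥ 6886.70; 2^12 = 4096, 2^13 = 8192.
Minimum N = 13.

13 bits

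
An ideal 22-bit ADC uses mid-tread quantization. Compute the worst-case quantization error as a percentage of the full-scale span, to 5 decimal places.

Rounding → worst-case error = ½ LSB = V_FS/2^23, so 100/8388608 = 1.19209e-05 % of full scale.

0.00001 %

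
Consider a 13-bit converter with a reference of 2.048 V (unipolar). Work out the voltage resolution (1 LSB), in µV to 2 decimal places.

250.00 µV

Full-scale span = 2.048 V.
LSB = 2.048 / 2^13 = 2.048 / 8192 = 0.00025 V = 250.00 µV.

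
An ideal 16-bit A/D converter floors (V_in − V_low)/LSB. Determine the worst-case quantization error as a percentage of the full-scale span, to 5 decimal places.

0.00153 %

Truncating → worst-case error = 1 LSB = V_FS/2^16, so 100/65536 = 0.00152588 % of full scale.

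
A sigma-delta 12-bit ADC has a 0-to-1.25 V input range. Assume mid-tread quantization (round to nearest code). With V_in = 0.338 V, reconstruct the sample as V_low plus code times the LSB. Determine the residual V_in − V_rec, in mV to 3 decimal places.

-0.135 mV

One LSB is 1.25 V / 4096 = 305.18 µV.
Scaled input = 1107.5584 LSBs, so code = 1108.
Code 1108 maps back to 0 + 1108×0.000305176 V = 0.33813477 V.
Error = 0.338 − 0.33813477 = -0.000134766 V = -0.135 mV.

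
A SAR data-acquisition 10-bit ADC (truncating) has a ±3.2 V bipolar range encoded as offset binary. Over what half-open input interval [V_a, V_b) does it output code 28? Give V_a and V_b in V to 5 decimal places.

LSB = 6.4/2^10 = 6.250 mV.
V_a = V_low + 28·LSB = -3.025 V; V_b = V_low + 29·LSB = -3.01875 V.

[-3.02500 V, -3.01875 V)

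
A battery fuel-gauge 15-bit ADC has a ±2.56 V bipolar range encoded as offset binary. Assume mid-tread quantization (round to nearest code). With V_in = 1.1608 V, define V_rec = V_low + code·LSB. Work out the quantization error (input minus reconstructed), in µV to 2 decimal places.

18.75 µV

One LSB is 5.12 V / 32768 = 156.25 µV.
(1.1608 − (−2.56))/0.00015625 = 23813.1200; round gives code 23813.
Reconstructed: 1.1607813 V.
Error = 1.1608 − 1.1607813 = 1.875e-05 V = 18.75 µV.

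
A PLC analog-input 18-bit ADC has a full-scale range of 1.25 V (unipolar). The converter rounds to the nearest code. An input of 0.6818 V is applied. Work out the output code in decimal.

With 262144 levels over 1.25 V, one step is 4.77 µV.
(0.6818 − 0) / 4.76837e-06 = 142983.823 LSBs.
round(142983.823) = 142984.

code 142984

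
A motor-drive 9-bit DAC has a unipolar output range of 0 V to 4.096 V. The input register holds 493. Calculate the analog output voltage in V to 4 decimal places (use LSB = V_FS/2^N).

3.9440 V

LSB = 4.096 V / 2^9 = 8.000 mV.
V_out = 0 + 493 × 0.008 V = 3.944 V.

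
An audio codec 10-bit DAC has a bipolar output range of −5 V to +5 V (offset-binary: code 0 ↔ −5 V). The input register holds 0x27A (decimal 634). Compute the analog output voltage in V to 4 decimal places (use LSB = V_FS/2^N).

LSB = 10 V / 2^10 = 9.766 mV.
Code 0x27A = 634 decimal.
V_out = (−5) + 634 × 0.00976562 V = 1.19141 V.

1.1914 V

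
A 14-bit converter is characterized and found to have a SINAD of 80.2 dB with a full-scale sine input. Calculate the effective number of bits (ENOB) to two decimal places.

13.03 bits

ENOB = (SINAD − 1.76) / 6.02 = (80.2 − 1.76)/6.02 = 13.030.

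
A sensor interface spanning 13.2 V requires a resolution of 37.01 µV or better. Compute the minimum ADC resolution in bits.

Number of steps required ≥ 13.2 V / 37.01 µV = 356660.36.
Need 2^N ≥ 356660.36; 2^18 = 262144, 2^19 = 524288.
Minimum N = 19.

19 bits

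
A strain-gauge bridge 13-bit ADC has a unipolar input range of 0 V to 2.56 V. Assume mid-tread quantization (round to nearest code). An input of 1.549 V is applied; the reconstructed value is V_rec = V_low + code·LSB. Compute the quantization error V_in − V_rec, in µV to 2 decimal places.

-62.50 µV

Step size: 2.56 V ÷ 2^13 = 312.50 µV.
Scaled input = 4956.8000 LSBs, so code = 4957.
Reconstructed: 1.5490625 V.
Difference: -6.25e-05 V → -62.50 µV.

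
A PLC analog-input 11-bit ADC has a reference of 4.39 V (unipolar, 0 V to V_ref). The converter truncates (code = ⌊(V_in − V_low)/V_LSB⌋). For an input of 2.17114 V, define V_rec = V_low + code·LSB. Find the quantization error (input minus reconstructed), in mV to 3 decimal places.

1.863 mV

Step size: 4.39 V ÷ 2^11 = 2.144 mV.
Scaled input = 1012.8690 LSBs, so code = 1012.
Code 1012 maps back to 0 + 1012×0.00214355 V = 2.1692773 V.
V_in − V_rec = 0.00186266 V = 1.863 mV.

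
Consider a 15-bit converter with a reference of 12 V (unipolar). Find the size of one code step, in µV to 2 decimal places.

Full-scale span = 12 V.
LSB = 12 / 2^15 = 12 / 32768 = 0.000366211 V = 366.21 µV.

366.21 µV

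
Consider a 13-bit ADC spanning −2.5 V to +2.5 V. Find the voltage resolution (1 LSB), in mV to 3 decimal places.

Full-scale span = 5 V.
LSB = 5 / 2^13 = 5 / 8192 = 0.000610352 V = 0.610 mV.

0.610 mV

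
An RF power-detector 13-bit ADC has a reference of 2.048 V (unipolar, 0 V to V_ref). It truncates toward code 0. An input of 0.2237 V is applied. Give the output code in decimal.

With 8192 levels over 2.048 V, one step is 250.00 µV.
(V_in − V_low)/LSB = (0.2237 − 0) / 0.00025 = 894.800.
⌊·⌋(894.800) = 894.

code 894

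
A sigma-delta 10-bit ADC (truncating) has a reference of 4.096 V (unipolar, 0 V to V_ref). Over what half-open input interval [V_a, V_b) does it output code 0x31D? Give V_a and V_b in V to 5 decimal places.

LSB = 4.096/2^10 = 4.000 mV.
Code 0x31D = 797 decimal.
V_a = V_low + 797·LSB = 3.188 V; V_b = V_low + 798·LSB = 3.192 V.

[3.18800 V, 3.19200 V)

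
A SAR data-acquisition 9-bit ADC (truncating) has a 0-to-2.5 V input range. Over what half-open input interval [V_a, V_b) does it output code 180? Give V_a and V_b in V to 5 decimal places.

[0.87891 V, 0.88379 V)

LSB = 2.5/2^9 = 4.883 mV.
V_a = V_low + 180·LSB = 0.878906 V; V_b = V_low + 181·LSB = 0.883789 V.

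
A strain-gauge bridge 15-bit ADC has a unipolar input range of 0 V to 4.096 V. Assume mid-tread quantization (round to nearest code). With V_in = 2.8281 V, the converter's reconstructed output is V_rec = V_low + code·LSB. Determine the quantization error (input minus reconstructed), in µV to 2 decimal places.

-25.00 µV

LSB = 4.096/2^15 = 125.00 µV.
Scaled input = 22624.8000 LSBs, so code = 22625.
Reconstructed: 2.828125 V.
Difference: -2.5e-05 V → -25.00 µV.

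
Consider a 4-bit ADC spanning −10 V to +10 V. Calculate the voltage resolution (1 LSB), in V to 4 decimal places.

1.2500 V

Full-scale span = 20 V.
LSB = 20 / 2^4 = 20 / 16 = 1.25 V = 1.2500 V.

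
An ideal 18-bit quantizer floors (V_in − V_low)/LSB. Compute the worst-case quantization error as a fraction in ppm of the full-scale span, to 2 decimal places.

Truncating → worst-case error = 1 LSB = V_FS/2^18, so 1e+06/262144 = 3.8147 ppm of full scale.

3.81 ppm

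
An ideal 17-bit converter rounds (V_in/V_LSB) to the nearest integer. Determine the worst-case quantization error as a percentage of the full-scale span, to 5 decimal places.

0.00038 %

Rounding → worst-case error = ½ LSB = V_FS/2^18, so 100/262144 = 0.00038147 % of full scale.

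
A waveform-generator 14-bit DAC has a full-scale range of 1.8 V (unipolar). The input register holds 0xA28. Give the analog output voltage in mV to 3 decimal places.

LSB = 1.8 V / 2^14 = 109.86 µV.
Code 0xA28 = 2600 decimal.
V_out = 0 + 2600 × 0.000109863 V = 0.285645 V.
= 285.645 mV.

285.645 mV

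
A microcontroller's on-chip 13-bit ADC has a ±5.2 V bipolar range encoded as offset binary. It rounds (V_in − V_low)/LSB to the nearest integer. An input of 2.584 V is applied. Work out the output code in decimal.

Full-scale span = 10.4 V; LSB = 10.4/2^13 = 1.270 mV.
(2.584 − (−5.2)) / 0.00126953 = 6131.397 LSBs.
Round → code 6131.

code 6131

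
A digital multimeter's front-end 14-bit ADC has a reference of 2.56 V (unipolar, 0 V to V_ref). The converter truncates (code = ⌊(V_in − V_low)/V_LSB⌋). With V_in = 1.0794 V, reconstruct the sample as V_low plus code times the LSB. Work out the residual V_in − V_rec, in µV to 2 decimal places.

Step size: 2.56 V ÷ 2^14 = 156.25 µV.
(V_in − V_low)/LSB = (1.0794 − 0)/0.00015625 = 6908.1600 → code 6908 (floor).
Reconstructed: 1.079375 V.
Error = 1.0794 − 1.079375 = 2.5e-05 V = 25.00 µV.

25.00 µV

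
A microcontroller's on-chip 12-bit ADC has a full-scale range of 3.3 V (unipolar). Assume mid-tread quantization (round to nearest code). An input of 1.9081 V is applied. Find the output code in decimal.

With 4096 levels over 3.3 V, one step is 0.806 mV.
(1.9081 − 0) / 0.000805664 = 2368.357 LSBs.
So the output code is 2368.

code 2368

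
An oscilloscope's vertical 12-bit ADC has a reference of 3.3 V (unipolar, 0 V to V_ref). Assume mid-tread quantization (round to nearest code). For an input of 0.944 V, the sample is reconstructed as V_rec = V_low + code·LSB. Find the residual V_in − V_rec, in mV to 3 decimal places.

-0.238 mV

One LSB is 3.3 V / 4096 = 0.806 mV.
(0.944 − 0)/0.000805664 = 1171.7042; round gives code 1172.
V_rec = 0 + 1172·0.000805664 = 0.94423828 V.
Difference: -0.000238281 V → -0.238 mV.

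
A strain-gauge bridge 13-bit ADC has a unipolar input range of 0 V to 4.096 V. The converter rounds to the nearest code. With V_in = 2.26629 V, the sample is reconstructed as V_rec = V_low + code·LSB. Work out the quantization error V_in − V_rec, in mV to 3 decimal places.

-0.210 mV

One LSB is 4.096 V / 8192 = 0.500 mV.
Scaled input = 4532.5800 LSBs, so code = 4533.
V_rec = 0 + 4533·0.0005 = 2.2665 V.
Difference: -0.00021 V → -0.210 mV.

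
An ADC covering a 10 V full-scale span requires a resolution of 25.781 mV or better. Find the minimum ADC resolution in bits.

Number of steps required ≥ 10 V / 25.781 mV = 387.88.
Need 2^N ≥ 387.88; 2^8 = 256, 2^9 = 512.
Minimum N = 9.

9 bits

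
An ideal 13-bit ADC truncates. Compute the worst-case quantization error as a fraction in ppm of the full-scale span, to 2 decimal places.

122.07 ppm

Truncating → worst-case error = 1 LSB = V_FS/2^13, so 1e+06/8192 = 122.07 ppm of full scale.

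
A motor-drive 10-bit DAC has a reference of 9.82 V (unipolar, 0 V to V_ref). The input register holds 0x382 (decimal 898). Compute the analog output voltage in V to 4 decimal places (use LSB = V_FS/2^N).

LSB = 9.82 V / 2^10 = 9.590 mV.
Code 0x382 = 898 decimal.
V_out = 0 + 898 × 0.00958984 V = 8.61168 V.

8.6117 V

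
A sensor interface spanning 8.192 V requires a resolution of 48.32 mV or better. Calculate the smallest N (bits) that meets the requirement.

8 bits

Number of steps required ≥ 8.192 V / 48.32 mV = 169.54.
Need 2^N ≥ 169.54; 2^7 = 128, 2^8 = 256.
Minimum N = 8.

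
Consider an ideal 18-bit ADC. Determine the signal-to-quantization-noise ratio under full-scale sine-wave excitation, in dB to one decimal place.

SNR ≈ 6.02·N + 1.76 dB = 6.02·18 + 1.76 = 110.12 dB.

110.1 dB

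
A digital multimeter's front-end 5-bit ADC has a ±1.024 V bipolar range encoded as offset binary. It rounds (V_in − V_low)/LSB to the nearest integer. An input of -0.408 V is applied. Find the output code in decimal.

code 10

LSB = 2.048 V / 32 = 64.000 mV.
Input sits at 9.625 steps above V_low.
round(9.625) = 10.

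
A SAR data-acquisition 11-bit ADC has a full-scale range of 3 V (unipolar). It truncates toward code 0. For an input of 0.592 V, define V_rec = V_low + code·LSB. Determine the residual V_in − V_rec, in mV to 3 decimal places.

0.203 mV

LSB = 3/2^11 = 1.465 mV.
(0.592 − 0)/0.00146484 = 404.1387; ⌊·⌋ gives code 404.
Code 404 maps back to 0 + 404×0.00146484 V = 0.59179688 V.
Error = 0.592 − 0.59179688 = 0.000203125 V = 0.203 mV.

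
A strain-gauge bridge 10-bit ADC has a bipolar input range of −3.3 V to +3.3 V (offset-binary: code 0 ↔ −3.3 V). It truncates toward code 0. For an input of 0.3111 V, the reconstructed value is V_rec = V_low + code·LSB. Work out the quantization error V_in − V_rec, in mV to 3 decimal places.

Step size: 6.6 V ÷ 2^10 = 6.445 mV.
Scaled input = 560.2676 LSBs, so code = 560.
Reconstructed: 0.309375 V.
Difference: 0.001725 V → 1.725 mV.

1.725 mV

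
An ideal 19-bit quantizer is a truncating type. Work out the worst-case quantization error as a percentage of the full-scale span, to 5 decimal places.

Truncating → worst-case error = 1 LSB = V_FS/2^19, so 100/524288 = 0.000190735 % of full scale.

0.00019 %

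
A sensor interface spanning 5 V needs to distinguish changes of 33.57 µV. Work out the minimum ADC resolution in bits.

Number of steps required ≥ 5 V / 33.57 µV = 148942.51.
Need 2^N ≥ 148942.51; 2^17 = 131072, 2^18 = 262144.
Minimum N = 18.

18 bits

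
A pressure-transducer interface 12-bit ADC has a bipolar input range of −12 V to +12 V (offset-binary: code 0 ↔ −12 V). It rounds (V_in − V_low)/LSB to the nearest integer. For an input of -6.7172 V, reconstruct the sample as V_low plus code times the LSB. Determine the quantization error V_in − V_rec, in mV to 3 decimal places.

-2.356 mV

LSB = 24/2^12 = 5.859 mV.
(V_in − V_low)/LSB = (-6.7172 − (−12))/0.00585938 = 901.5979 → code 902 (round).
Code 902 maps back to (−12) + 902×0.00585938 V = -6.7148438 V.
Difference: -0.00235625 V → -2.356 mV.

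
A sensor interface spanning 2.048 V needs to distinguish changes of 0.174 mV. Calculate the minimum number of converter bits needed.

14 bits

Number of steps required ≥ 2.048 V / 0.174 mV = 11770.11.
Need 2^N ≥ 11770.11; 2^13 = 8192, 2^14 = 16384.
Minimum N = 14.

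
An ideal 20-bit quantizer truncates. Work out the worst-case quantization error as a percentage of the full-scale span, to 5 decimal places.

Truncating → worst-case error = 1 LSB = V_FS/2^20, so 100/1048576 = 9.53674e-05 % of full scale.

0.00010 %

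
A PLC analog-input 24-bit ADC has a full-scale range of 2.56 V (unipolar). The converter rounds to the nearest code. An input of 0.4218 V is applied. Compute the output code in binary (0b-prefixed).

code 0b1010100010111000010100 (decimal 2764308)

Full-scale span = 2.56 V; LSB = 2.56/2^24 = 0.15 µV.
(V_in − V_low)/LSB = (0.4218 − 0) / 1.52588e-07 = 2764308.480.
Round → code 2764308.
In binary (0b-prefixed): 0b1010100010111000010100.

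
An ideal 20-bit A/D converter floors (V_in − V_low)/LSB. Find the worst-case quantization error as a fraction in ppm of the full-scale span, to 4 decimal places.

0.9537 ppm

Truncating → worst-case error = 1 LSB = V_FS/2^20, so 1e+06/1048576 = 0.953674 ppm of full scale.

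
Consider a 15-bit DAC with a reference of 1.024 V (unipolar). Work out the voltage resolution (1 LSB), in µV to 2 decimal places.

31.25 µV

Full-scale span = 1.024 V.
LSB = 1.024 / 2^15 = 1.024 / 32768 = 3.125e-05 V = 31.25 µV.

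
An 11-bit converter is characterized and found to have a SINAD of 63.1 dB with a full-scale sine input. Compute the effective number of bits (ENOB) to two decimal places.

ENOB = (SINAD − 1.76) / 6.02 = (63.1 − 1.76)/6.02 = 10.189.

10.19 bits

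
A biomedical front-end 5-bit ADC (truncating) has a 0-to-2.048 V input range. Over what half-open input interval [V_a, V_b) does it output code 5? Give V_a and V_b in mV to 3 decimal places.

[320.000 mV, 384.000 mV)

LSB = 2.048/2^5 = 64.000 mV.
V_a = V_low + 5·LSB = 0.32 V; V_b = V_low + 6·LSB = 0.384 V.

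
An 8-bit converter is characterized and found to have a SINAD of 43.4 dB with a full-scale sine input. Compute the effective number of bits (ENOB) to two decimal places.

ENOB = (SINAD − 1.76) / 6.02 = (43.4 − 1.76)/6.02 = 6.917.

6.92 bits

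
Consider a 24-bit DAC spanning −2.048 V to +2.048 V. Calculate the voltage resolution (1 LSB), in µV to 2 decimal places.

Full-scale span = 4.096 V.
LSB = 4.096 / 2^24 = 4.096 / 16777216 = 2.44141e-07 V = 0.24 µV.

0.24 µV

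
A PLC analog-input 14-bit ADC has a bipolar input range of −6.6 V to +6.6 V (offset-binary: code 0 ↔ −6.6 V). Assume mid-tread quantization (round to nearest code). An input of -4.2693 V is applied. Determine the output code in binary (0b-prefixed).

Full-scale span = 13.2 V; LSB = 13.2/2^14 = 0.806 mV.
Input sits at 2892.893 steps above V_low.
So the output code is 2893.
In binary (0b-prefixed): 0b101101001101.

code 0b101101001101 (decimal 2893)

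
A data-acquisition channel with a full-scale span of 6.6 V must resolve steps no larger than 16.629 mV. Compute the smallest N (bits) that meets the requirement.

Number of steps required ≥ 6.6 V / 16.629 mV = 396.90.
Need 2^N ≥ 396.90; 2^8 = 256, 2^9 = 512.
Minimum N = 9.

9 bits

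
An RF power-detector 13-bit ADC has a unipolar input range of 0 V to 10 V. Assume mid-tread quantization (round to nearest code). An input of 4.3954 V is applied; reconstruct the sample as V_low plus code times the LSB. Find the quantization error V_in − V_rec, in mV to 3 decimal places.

-0.352 mV

LSB = 10/2^13 = 1.221 mV.
Scaled input = 3600.7117 LSBs, so code = 3601.
Reconstructed: 4.395752 V.
Error = 4.3954 − 4.395752 = -0.000351953 V = -0.352 mV.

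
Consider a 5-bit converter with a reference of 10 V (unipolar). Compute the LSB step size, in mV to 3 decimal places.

Full-scale span = 10 V.
LSB = 10 / 2^5 = 10 / 32 = 0.3125 V = 312.500 mV.

312.500 mV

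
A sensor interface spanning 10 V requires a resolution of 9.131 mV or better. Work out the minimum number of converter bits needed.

Number of steps required ≥ 10 V / 9.131 mV = 1095.17.
Need 2^N ≥ 1095.17; 2^10 = 1024, 2^11 = 2048.
Minimum N = 11.

11 bits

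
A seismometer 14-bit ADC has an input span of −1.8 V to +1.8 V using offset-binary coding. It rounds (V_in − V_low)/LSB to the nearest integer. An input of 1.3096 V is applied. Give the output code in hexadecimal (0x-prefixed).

code 0x3748 (decimal 14152)

LSB = 3.6 V / 16384 = 219.73 µV.
(1.3096 − (−1.8)) / 0.000219727 = 14152.135 LSBs.
round(14152.135) = 14152.
In hexadecimal (0x-prefixed): 0x3748.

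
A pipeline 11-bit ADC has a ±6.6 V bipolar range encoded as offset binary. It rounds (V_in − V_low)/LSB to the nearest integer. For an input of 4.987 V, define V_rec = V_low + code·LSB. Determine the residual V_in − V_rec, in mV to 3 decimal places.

-1.672 mV

LSB = 13.2/2^11 = 6.445 mV.
(4.987 − (−6.6))/0.00644531 = 1797.7406; round gives code 1798.
Code 1798 maps back to (−6.6) + 1798×0.00644531 V = 4.9886719 V.
Error = 4.987 − 4.9886719 = -0.00167187 V = -1.672 mV.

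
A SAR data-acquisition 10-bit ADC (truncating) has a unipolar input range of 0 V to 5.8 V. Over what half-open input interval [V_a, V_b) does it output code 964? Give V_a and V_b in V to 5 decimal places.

[5.46016 V, 5.46582 V)

LSB = 5.8/2^10 = 5.664 mV.
V_a = V_low + 964·LSB = 5.46016 V; V_b = V_low + 965·LSB = 5.46582 V.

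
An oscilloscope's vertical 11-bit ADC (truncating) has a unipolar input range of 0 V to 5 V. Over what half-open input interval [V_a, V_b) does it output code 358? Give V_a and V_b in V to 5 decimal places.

LSB = 5/2^11 = 2.441 mV.
V_a = V_low + 358·LSB = 0.874023 V; V_b = V_low + 359·LSB = 0.876465 V.

[0.87402 V, 0.87646 V)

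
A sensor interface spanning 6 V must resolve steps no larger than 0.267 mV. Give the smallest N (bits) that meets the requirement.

Number of steps required ≥ 6 V / 0.267 mV = 22471.91.
Need 2^N ≥ 22471.91; 2^14 = 16384, 2^15 = 32768.
Minimum N = 15.

15 bits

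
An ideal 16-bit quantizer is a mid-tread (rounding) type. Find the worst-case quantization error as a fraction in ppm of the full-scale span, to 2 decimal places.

Rounding → worst-case error = ½ LSB = V_FS/2^17, so 1e+06/131072 = 7.62939 ppm of full scale.

7.63 ppm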